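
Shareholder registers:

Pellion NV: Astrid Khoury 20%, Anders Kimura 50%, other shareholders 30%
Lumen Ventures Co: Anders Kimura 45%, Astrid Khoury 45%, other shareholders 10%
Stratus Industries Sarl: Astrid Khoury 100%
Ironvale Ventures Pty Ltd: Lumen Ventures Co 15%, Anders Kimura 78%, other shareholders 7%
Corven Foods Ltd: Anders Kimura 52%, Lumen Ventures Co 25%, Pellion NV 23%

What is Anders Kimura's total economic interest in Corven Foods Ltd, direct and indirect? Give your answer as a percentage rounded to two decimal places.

Anders reaches Corven along 3 paths.
Direct stake: 52% = 52%.
Via Lumen: 45% × 25% = 11.25%.
Via Pellion: 50% × 23% = 11.5%.
Total: 52% + 11.25% + 11.5% = 74.75%.

74.75%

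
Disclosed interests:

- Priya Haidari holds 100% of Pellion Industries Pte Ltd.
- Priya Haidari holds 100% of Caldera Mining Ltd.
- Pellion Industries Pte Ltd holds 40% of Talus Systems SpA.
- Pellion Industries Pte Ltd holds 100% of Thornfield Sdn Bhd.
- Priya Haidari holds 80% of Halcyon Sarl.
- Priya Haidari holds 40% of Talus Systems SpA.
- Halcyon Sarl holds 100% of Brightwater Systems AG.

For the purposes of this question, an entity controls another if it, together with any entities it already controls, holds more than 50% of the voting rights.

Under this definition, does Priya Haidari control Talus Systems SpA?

Yes

Priya holds 100% of Pellion, so Priya controls Pellion.
Pellion and Priya together hold 40% + 40% = 80% of Talus, so Priya controls Talus.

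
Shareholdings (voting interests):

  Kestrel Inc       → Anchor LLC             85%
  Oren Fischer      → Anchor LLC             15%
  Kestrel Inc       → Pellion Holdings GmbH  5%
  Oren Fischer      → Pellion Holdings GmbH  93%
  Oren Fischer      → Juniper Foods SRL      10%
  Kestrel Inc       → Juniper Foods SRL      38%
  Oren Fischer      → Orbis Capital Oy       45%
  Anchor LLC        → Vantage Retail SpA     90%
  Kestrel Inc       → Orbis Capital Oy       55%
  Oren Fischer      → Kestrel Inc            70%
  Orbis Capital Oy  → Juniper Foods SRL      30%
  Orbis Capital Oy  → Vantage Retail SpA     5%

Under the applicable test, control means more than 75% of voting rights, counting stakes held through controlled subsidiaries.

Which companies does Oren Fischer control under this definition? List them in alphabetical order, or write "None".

Oren holds 93% of Pellion, so Oren controls Pellion.
No other company's threshold is met.

Pellion Holdings GmbH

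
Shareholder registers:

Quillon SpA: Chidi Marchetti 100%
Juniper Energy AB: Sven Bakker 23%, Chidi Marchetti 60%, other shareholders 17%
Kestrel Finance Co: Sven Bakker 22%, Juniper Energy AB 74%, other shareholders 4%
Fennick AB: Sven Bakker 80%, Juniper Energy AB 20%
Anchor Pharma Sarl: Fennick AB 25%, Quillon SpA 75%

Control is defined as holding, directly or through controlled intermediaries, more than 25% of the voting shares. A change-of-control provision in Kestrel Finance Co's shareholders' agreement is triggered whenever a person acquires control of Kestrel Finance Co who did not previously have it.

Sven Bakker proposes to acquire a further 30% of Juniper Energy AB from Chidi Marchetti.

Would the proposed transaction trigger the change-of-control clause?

Yes

The purchase adds only to Sven's holdings (Chidi's stake shrinks), so Sven is the only person who could newly come to control Kestrel.
Sven holds 80% of Fennick, so Sven controls Fennick.
In Kestrel, Sven's side holds only 22%, not > 25%.
So before the transaction, Sven does not control Kestrel.
After the purchase, Sven's direct stake in Juniper rises to 23% + 30% = 53%, and Chidi's stake falls to 30%.
Sven holds 53% of Juniper, so Sven controls Juniper.
Sven and Juniper together hold 22% + 74% = 96% of Kestrel, so Sven controls Kestrel.
Sven did not control Kestrel before and does after, so the clause is triggered.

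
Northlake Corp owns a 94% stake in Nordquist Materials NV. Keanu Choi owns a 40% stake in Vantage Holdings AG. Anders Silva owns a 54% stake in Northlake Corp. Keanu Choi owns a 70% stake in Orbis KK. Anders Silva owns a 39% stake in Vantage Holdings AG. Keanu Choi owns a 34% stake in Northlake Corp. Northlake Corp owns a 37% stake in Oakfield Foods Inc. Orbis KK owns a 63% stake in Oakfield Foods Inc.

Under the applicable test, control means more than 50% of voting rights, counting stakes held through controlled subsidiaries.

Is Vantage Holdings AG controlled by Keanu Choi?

Keanu holds 70% of Orbis, so Keanu controls Orbis.
Orbis holds 63% of Oakfield, so Keanu controls Oakfield.
In Vantage, Keanu's side holds only 40%, not > 50%.
So Keanu does not control Vantage.

No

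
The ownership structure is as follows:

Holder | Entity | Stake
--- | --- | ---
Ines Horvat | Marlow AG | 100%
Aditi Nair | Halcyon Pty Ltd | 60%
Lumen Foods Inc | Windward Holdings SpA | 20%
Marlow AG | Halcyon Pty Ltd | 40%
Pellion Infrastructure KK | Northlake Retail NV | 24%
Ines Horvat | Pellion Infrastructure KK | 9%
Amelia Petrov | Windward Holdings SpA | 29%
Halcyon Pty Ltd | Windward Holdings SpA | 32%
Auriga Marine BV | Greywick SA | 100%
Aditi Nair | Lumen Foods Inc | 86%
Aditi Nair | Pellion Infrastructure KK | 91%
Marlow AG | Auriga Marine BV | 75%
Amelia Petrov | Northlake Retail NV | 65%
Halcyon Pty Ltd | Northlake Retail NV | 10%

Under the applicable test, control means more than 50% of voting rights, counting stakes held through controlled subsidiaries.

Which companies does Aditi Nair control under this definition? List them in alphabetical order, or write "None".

Halcyon Pty Ltd, Lumen Foods Inc, Pellion Infrastructure KK, Windward Holdings SpA

Aditi holds 91% of Pellion, so Aditi controls Pellion.
Aditi holds 86% of Lumen, so Aditi controls Lumen.
Aditi holds 60% of Halcyon, so Aditi controls Halcyon.
Lumen and Halcyon together hold 20% + 32% = 52% of Windward, so Aditi controls Windward.
No other company's threshold is met.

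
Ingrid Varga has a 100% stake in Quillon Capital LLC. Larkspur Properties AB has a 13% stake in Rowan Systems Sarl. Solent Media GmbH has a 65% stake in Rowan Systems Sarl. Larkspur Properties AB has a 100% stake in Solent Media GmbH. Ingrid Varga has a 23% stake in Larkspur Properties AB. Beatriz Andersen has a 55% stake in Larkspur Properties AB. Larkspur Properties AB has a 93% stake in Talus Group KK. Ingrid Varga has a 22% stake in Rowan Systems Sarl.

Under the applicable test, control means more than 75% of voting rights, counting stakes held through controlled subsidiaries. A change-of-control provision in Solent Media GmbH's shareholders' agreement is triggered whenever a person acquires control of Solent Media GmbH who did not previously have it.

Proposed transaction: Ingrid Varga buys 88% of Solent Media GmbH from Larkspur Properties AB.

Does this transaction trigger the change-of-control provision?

The purchase adds only to Ingrid's holdings (Larkspur's stake shrinks), so Ingrid is the only person who could newly come to control Solent.
Ingrid holds 100% of Quillon, so Ingrid controls Quillon.
Neither Ingrid nor any entity Ingrid controls holds any voting interest in Solent.
So before the transaction, Ingrid does not control Solent.
After the purchase, Ingrid holds 88% of Solent directly, and Larkspur's stake falls to 12%.
Ingrid holds 88% of Solent, so Ingrid controls Solent.
Ingrid did not control Solent before and does after, so the clause is triggered.

Yes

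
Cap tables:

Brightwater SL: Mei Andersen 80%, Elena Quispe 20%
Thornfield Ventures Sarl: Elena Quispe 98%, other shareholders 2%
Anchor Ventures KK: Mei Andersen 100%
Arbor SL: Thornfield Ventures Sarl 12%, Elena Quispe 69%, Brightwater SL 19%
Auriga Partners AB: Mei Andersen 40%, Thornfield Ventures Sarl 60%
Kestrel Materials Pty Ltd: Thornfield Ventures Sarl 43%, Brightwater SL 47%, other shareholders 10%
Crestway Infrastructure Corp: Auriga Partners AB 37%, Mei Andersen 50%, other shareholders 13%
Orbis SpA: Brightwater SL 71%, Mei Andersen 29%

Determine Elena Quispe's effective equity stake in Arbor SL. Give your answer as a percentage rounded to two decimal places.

Elena reaches Arbor along 3 paths.
Via Thornfield: 98% × 12% = 11.76%.
Direct stake: 69% = 69%.
Via Brightwater: 20% × 19% = 3.8%.
Total: 11.76% + 69% + 3.8% = 84.56%.

84.56%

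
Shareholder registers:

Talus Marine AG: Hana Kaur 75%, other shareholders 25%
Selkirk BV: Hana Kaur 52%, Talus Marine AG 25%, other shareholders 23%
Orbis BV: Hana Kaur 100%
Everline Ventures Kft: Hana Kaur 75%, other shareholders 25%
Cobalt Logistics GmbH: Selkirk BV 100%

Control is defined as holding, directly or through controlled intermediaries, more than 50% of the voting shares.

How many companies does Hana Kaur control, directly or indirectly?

Hana holds 75% of Talus, so Hana controls Talus.
Hana and Talus together hold 52% + 25% = 77% of Selkirk, so Hana controls Selkirk.
Hana holds 100% of Orbis, so Hana controls Orbis.
Hana holds 75% of Everline, so Hana controls Everline.
Selkirk holds 100% of Cobalt, so Hana controls Cobalt.
Hana controls 5 companies.

5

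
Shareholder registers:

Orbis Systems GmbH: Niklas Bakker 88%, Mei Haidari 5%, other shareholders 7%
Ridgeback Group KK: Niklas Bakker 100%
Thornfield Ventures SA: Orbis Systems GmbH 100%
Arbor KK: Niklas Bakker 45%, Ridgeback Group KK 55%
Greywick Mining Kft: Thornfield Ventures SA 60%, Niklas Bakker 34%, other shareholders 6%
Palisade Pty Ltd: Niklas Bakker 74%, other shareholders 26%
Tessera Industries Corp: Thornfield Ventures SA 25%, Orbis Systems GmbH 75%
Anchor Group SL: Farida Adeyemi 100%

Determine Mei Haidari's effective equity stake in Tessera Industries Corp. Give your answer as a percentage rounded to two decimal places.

5.00%

Mei reaches Tessera along 2 paths.
Via Orbis → Thornfield: 5% × 100% × 25% = 1.25%.
Via Orbis: 5% × 75% = 3.75%.
Total: 1.25% + 3.75% = 5%.
Rounded: 5.00%.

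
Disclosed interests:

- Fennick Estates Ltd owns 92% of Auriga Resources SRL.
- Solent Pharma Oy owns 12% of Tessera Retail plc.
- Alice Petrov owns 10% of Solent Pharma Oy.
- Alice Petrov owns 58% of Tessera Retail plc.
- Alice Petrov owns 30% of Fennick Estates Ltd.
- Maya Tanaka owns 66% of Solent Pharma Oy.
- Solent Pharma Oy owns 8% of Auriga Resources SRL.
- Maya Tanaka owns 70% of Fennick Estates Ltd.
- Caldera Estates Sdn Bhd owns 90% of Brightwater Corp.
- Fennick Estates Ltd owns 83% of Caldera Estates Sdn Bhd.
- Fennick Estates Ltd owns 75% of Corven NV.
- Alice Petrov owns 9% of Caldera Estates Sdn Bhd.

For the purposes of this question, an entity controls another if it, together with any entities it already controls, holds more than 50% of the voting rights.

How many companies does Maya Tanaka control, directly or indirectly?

Maya holds 66% of Solent, so Maya controls Solent.
Maya holds 70% of Fennick, so Maya controls Fennick.
Fennick holds 83% of Caldera, so Maya controls Caldera.
Fennick and Solent together hold 92% + 8% = 100% of Auriga, so Maya controls Auriga.
Caldera holds 90% of Brightwater, so Maya controls Brightwater.
Fennick holds 75% of Corven, so Maya controls Corven.
No other company's threshold is met.
Maya controls 6 companies.

6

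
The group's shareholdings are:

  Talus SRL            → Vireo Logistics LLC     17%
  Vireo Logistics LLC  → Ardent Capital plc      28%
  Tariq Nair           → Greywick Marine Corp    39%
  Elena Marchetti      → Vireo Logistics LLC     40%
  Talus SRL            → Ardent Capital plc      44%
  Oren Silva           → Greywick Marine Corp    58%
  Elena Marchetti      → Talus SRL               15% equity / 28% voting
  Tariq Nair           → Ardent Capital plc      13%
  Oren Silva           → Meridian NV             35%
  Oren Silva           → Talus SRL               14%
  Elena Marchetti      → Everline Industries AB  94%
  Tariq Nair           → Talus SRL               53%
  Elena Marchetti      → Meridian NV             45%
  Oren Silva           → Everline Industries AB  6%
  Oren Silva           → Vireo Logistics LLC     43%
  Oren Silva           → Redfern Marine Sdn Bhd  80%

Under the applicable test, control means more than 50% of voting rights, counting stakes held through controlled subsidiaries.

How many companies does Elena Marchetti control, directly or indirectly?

Elena holds 94% of Everline, so Elena controls Everline.
No other company's threshold is met.
Elena controls 1 company.

1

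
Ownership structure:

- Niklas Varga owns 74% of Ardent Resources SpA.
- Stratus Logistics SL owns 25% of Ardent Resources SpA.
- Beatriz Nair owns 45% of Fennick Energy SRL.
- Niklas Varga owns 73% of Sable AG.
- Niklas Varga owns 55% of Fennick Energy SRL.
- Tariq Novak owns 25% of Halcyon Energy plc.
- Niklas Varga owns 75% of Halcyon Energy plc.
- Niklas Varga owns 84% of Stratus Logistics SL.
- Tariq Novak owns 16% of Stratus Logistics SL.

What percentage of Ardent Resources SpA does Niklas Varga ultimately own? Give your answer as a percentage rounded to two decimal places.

Niklas reaches Ardent along 2 paths.
Direct stake: 74% = 74%.
Via Stratus: 84% × 25% = 21%.
Total: 74% + 21% = 95%.
Rounded: 95.00%.

95.00%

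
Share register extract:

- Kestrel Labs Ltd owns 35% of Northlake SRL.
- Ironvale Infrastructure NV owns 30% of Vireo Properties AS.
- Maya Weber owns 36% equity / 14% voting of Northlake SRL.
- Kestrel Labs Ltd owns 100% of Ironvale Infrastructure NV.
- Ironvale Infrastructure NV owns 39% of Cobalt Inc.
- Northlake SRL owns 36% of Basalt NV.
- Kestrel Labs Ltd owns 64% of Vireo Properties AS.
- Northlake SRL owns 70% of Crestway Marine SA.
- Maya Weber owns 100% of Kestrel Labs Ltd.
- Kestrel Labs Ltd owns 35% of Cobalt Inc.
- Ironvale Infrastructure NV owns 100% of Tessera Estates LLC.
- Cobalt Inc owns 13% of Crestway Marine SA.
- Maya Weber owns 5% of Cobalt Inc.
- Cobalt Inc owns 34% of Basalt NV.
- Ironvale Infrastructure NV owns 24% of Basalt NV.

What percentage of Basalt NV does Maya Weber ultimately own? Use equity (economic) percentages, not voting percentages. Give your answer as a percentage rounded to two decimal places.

76.42%

Maya reaches Basalt along 6 paths.
Via Cobalt: 5% × 34% = 1.7%.
Via Kestrel → Ironvale → Cobalt: 100% × 100% × 39% × 34% = 13.26%.
Via Kestrel → Cobalt: 100% × 35% × 34% = 11.9%.
Via Kestrel → Northlake: 100% × 35% × 36% = 12.6%.
Via Northlake: 36% × 36% = 12.96%.
Via Kestrel → Ironvale: 100% × 100% × 24% = 24%.
Total: 1.7% + 13.26% + 11.9% + 12.6% + 12.96% + 24% = 76.42%.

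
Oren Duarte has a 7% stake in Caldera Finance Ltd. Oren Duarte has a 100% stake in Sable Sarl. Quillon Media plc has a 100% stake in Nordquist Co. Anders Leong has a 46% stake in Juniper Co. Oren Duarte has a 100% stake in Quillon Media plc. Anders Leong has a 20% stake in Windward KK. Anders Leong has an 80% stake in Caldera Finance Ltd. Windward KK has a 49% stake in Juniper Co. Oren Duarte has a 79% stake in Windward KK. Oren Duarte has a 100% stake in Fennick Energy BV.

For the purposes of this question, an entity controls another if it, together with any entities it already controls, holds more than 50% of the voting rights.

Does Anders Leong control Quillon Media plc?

No

Anders holds 80% of Caldera, so Anders controls Caldera.
Neither Anders nor any entity Anders controls holds any voting interest in Quillon.
So Anders does not control Quillon.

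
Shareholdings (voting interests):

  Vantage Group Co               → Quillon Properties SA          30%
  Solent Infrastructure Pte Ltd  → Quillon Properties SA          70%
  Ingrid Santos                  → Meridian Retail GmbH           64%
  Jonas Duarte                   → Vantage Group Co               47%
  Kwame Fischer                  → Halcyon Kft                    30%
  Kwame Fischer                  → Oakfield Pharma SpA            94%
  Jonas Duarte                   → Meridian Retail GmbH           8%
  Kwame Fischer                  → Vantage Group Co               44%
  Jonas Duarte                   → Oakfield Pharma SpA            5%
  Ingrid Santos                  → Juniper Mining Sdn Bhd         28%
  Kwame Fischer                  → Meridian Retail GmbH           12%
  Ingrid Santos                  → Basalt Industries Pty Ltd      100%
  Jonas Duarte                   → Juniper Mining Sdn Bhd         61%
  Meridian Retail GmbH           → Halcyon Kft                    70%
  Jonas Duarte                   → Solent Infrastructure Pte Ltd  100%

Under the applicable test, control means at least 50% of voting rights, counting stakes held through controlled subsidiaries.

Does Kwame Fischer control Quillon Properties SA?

No

Kwame holds 94% of Oakfield, so Kwame controls Oakfield.
Neither Kwame nor any entity Kwame controls holds any voting interest in Quillon.
So Kwame does not control Quillon.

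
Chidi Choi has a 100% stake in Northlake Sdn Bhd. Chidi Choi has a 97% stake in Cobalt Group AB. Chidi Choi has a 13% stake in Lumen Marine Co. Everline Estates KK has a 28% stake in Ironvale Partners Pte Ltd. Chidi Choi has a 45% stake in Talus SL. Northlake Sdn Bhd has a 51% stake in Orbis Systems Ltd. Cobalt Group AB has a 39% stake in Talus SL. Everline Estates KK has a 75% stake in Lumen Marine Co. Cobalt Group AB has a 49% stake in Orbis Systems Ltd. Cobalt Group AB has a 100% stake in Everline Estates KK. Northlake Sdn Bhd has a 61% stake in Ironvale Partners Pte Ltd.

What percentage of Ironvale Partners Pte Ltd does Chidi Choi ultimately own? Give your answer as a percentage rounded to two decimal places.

Chidi reaches Ironvale along 2 paths.
Via Northlake: 100% × 61% = 61%.
Via Cobalt → Everline: 97% × 100% × 28% = 27.16%.
Total: 61% + 27.16% = 88.16%.

88.16%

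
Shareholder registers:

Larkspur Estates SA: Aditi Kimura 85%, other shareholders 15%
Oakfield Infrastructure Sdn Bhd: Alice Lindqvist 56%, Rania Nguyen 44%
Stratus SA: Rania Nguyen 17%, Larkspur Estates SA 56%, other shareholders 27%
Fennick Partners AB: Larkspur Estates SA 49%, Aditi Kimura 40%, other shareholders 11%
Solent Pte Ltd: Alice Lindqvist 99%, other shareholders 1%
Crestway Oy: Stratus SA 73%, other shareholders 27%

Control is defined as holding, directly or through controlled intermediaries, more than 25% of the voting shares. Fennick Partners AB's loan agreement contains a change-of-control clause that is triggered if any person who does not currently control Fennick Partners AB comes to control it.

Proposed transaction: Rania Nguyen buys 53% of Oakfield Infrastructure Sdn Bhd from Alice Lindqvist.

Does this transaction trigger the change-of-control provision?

No

The purchase adds only to Rania's holdings (Alice's stake shrinks), so Rania is the only person who could newly come to control Fennick.
Rania holds 44% of Oakfield, so Rania controls Oakfield.
Neither Rania nor any entity Rania controls holds any voting interest in Fennick.
So before the transaction, Rania does not control Fennick.
After the purchase, Rania's direct stake in Oakfield rises to 44% + 53% = 97%, and Alice's stake falls to 3%.
Rania holds 97% of Oakfield, so Rania controls Oakfield.
After the transaction, neither Rania nor any entity Rania controls holds a voting interest in Fennick, so Rania still does not control it.
No new person acquires control, so the clause is not triggered.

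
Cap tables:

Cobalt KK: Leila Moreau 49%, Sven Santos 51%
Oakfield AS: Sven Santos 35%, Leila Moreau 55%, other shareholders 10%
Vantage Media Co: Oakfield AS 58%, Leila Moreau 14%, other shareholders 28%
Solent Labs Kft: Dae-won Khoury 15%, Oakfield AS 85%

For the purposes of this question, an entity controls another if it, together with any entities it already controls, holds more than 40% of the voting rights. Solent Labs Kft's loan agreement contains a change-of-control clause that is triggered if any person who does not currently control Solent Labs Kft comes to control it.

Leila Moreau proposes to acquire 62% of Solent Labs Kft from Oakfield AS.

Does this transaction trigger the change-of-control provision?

No

The purchase adds only to Leila's holdings (Oakfield's stake shrinks), so Leila is the only person who could newly come to control Solent.
Leila holds 55% of Oakfield, so Leila controls Oakfield.
Oakfield holds 85% of Solent, so Leila controls Solent.
So Leila already controls Solent before the transaction.
After the purchase, Leila holds 62% of Solent directly, and Oakfield's stake falls to 23%.
Leila controlled Solent already, so this is not a new person acquiring control; every other person's position is unchanged or reduced.
No new person acquires control, so the clause is not triggered.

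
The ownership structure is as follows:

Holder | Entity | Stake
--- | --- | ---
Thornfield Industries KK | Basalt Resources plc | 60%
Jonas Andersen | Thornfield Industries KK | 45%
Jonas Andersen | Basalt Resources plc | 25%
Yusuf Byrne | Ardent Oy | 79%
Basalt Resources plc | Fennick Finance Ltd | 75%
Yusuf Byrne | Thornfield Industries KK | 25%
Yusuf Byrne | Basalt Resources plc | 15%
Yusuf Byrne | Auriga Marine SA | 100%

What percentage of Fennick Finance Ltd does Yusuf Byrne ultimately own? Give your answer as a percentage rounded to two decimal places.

22.50%

Yusuf reaches Fennick along 2 paths.
Via Thornfield → Basalt: 25% × 60% × 75% = 11.25%.
Via Basalt: 15% × 75% = 11.25%.
Total: 11.25% + 11.25% = 22.5%.
Rounded: 22.50%.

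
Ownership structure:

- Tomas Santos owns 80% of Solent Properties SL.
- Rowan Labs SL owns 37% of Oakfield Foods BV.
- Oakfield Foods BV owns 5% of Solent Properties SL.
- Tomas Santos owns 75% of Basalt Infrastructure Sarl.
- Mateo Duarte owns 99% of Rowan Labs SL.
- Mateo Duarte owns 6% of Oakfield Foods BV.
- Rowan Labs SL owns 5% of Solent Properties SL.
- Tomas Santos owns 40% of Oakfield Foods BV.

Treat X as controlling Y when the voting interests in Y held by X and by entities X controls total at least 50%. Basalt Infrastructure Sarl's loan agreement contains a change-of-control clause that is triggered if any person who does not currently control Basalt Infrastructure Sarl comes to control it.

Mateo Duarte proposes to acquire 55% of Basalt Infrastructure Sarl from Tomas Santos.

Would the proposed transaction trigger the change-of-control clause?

Yes

The purchase adds only to Mateo's holdings (Tomas's stake shrinks), so Mateo is the only person who could newly come to control Basalt.
Mateo holds 99% of Rowan, so Mateo controls Rowan.
Neither Mateo nor any entity Mateo controls holds any voting interest in Basalt.
So before the transaction, Mateo does not control Basalt.
After the purchase, Mateo holds 55% of Basalt directly, and Tomas's stake falls to 20%.
Mateo holds 55% of Basalt, so Mateo controls Basalt.
Mateo did not control Basalt before and does after, so the clause is triggered.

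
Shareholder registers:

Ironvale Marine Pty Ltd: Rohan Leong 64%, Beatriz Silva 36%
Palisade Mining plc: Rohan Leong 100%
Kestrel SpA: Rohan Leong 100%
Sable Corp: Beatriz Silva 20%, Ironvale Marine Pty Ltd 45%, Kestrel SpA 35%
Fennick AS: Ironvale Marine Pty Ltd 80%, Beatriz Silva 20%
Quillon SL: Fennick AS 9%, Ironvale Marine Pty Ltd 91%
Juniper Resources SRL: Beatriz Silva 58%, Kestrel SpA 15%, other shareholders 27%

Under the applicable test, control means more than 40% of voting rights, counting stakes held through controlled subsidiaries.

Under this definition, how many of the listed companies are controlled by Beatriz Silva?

Beatriz holds 58% of Juniper, so Beatriz controls Juniper.
No other company's threshold is met.
Beatriz controls 1 company.

1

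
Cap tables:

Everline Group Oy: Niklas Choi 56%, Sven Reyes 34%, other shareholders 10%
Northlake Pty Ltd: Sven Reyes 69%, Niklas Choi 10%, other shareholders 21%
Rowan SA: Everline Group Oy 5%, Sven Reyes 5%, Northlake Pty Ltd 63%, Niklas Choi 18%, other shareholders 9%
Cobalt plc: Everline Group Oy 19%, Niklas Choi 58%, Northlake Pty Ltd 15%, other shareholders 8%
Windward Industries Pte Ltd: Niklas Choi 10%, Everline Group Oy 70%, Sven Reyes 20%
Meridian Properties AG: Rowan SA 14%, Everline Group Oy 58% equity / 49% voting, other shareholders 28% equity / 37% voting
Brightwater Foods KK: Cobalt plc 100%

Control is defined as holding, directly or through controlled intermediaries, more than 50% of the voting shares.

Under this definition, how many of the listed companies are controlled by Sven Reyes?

Sven holds 69% of Northlake, so Sven controls Northlake.
Sven and Northlake together hold 5% + 63% = 68% of Rowan, so Sven controls Rowan.
No other company's threshold is met.
Sven controls 2 companies.

2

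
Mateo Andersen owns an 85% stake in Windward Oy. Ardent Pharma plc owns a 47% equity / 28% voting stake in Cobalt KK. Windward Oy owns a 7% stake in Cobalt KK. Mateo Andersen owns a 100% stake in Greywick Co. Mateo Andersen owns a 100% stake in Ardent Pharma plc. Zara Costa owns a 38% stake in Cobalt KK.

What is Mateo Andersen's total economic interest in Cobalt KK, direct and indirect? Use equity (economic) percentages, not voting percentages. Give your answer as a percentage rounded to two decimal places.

52.95%

Mateo reaches Cobalt along 2 paths.
Via Ardent: 100% × 47% = 47%.
Via Windward: 85% × 7% = 5.95%.
Total: 47% + 5.95% = 52.95%.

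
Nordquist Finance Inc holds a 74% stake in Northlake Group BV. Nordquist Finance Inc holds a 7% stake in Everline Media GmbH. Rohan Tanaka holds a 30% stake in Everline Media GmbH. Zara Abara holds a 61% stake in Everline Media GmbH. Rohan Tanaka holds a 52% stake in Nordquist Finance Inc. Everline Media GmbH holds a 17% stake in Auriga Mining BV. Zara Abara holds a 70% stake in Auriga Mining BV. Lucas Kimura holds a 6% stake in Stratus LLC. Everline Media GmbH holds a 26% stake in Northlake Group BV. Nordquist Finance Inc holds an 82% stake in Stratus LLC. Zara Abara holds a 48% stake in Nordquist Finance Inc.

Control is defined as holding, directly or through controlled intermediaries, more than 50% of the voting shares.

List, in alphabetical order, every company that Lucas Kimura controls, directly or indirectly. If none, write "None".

None

Lucas's largest direct stake is 6% in Stratus, which does not meet the threshold.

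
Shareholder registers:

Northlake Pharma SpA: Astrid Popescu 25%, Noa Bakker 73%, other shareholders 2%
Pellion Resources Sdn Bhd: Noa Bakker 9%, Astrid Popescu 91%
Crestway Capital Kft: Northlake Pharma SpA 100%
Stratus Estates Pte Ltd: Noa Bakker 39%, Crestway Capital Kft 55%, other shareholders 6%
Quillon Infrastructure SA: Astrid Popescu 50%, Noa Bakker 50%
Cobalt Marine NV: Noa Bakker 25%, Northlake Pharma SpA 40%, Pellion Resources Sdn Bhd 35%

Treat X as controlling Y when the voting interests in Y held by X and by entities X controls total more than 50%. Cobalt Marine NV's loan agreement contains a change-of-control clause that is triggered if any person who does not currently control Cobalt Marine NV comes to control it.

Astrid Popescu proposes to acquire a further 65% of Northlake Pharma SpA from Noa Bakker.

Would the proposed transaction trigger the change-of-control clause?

Yes

The purchase adds only to Astrid's holdings (Noa's stake shrinks), so Astrid is the only person who could newly come to control Cobalt.
Astrid holds 91% of Pellion, so Astrid controls Pellion.
In Cobalt, Astrid's side holds only 35%, not > 50%.
So before the transaction, Astrid does not control Cobalt.
After the purchase, Astrid's direct stake in Northlake rises to 25% + 65% = 90%, and Noa's stake falls to 8%.
Astrid holds 90% of Northlake, so Astrid controls Northlake.
Northlake and Pellion together hold 40% + 35% = 75% of Cobalt, so Astrid controls Cobalt.
Astrid did not control Cobalt before and does after, so the clause is triggered.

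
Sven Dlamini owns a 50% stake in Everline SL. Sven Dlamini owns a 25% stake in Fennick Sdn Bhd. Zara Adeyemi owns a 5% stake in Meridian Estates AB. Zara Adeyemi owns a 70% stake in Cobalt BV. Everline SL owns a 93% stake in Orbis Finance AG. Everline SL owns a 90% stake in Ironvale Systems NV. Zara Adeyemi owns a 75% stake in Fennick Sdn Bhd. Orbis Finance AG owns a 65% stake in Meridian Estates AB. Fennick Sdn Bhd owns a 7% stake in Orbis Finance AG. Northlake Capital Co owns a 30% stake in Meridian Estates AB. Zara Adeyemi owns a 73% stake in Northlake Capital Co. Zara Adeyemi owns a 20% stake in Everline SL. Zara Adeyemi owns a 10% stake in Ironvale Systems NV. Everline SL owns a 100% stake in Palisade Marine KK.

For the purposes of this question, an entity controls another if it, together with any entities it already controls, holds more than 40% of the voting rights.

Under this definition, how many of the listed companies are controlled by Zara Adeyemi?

3

Zara holds 75% of Fennick, so Zara controls Fennick.
Zara holds 73% of Northlake, so Zara controls Northlake.
Zara holds 70% of Cobalt, so Zara controls Cobalt.
No other company's threshold is met.
Zara controls 3 companies.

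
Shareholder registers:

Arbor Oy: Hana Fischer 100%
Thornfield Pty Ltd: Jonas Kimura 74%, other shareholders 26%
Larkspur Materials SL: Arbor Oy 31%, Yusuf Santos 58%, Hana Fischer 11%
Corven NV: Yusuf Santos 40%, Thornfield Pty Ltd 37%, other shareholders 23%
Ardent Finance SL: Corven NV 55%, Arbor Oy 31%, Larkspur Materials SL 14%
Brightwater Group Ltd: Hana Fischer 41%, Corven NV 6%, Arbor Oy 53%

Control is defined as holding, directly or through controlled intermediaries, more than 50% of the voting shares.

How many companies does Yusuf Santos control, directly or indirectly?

Yusuf holds 58% of Larkspur, so Yusuf controls Larkspur.
No other company's threshold is met.
Yusuf controls 1 company.

1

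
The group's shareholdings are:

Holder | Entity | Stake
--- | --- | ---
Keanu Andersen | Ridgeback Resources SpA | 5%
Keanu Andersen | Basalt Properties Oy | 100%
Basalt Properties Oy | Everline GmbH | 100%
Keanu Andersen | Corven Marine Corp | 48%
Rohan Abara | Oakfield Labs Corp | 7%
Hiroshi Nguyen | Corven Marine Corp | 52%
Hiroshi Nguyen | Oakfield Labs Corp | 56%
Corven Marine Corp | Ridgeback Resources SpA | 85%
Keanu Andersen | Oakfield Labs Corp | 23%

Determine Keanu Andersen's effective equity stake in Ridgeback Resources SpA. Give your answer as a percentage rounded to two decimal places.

Keanu reaches Ridgeback along 2 paths.
Via Corven: 48% × 85% = 40.8%.
Direct stake: 5% = 5%.
Total: 40.8% + 5% = 45.8%.
Rounded: 45.80%.

45.80%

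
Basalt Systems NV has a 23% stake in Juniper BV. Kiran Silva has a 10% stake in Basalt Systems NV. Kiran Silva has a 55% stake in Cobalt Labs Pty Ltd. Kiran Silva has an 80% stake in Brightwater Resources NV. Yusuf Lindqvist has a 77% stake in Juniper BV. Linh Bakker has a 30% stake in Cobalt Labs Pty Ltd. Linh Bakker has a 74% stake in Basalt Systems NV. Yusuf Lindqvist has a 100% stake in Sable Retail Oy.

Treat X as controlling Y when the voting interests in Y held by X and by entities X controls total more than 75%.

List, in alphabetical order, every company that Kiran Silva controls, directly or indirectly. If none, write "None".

Brightwater Resources NV

Kiran holds 80% of Brightwater, so Kiran controls Brightwater.
No other company's threshold is met.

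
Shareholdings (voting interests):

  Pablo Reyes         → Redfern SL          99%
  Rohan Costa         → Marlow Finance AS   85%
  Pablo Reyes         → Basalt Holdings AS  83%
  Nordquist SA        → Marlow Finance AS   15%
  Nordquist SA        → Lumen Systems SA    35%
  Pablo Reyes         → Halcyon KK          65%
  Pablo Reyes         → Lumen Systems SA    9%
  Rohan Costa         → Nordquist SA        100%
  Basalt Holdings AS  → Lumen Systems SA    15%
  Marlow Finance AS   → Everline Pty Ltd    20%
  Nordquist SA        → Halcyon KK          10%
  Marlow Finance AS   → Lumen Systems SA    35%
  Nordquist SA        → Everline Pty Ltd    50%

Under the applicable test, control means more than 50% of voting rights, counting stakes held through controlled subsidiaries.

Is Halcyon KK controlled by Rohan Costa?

Rohan holds 100% of Nordquist, so Rohan controls Nordquist.
Rohan and Nordquist together hold 85% + 15% = 100% of Marlow, so Rohan controls Marlow.
Nordquist and Marlow together hold 35% + 35% = 70% of Lumen, so Rohan controls Lumen.
Marlow and Nordquist together hold 20% + 50% = 70% of Everline, so Rohan controls Everline.
In Halcyon, Rohan's side holds only 10%, not > 50%.
So Rohan does not control Halcyon.

No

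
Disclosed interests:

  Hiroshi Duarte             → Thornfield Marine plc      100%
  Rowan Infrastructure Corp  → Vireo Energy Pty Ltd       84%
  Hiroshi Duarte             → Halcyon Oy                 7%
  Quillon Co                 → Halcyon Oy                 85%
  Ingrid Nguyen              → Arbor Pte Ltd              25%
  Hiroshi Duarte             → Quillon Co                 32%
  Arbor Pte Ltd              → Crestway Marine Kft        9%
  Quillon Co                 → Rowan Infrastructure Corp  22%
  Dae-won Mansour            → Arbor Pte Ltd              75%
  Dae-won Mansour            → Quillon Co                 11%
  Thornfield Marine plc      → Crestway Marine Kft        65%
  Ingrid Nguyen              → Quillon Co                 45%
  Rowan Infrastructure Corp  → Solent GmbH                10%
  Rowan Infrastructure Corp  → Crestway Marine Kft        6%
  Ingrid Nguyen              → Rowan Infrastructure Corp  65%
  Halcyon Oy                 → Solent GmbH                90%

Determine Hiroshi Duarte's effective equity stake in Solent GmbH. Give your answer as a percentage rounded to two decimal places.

Hiroshi reaches Solent along 3 paths.
Via Quillon → Halcyon: 32% × 85% × 90% = 24.48%.
Via Halcyon: 7% × 90% = 6.3%.
Via Quillon → Rowan: 32% × 22% × 10% = 0.704%.
Total: 24.48% + 6.3% + 0.704% = 31.484%.
Rounded: 31.48%.

31.48%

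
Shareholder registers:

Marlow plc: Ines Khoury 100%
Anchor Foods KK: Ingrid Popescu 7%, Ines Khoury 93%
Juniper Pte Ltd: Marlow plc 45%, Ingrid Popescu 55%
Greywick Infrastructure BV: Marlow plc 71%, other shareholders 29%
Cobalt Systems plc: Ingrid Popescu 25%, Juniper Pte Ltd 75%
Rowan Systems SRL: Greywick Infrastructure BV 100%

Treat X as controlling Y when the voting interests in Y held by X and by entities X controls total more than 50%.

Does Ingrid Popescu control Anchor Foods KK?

No

Ingrid holds 55% of Juniper, so Ingrid controls Juniper.
Ingrid and Juniper together hold 25% + 75% = 100% of Cobalt, so Ingrid controls Cobalt.
In Anchor, Ingrid's side holds only 7%, not > 50%.
So Ingrid does not control Anchor.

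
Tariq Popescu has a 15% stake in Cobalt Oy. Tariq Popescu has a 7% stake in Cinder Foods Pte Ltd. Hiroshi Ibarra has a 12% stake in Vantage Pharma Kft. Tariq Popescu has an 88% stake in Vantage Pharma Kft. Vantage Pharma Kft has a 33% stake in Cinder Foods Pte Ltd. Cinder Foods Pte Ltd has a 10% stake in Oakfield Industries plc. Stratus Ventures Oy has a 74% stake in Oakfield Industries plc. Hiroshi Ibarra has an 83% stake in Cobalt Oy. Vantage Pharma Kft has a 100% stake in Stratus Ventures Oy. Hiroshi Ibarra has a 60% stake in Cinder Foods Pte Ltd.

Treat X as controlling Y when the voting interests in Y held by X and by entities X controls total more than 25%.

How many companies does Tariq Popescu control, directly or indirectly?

4

Tariq holds 88% of Vantage, so Tariq controls Vantage.
Tariq and Vantage together hold 7% + 33% = 40% of Cinder, so Tariq controls Cinder.
Vantage holds 100% of Stratus, so Tariq controls Stratus.
Cinder and Stratus together hold 10% + 74% = 84% of Oakfield, so Tariq controls Oakfield.
No other company's threshold is met.
Tariq controls 4 companies.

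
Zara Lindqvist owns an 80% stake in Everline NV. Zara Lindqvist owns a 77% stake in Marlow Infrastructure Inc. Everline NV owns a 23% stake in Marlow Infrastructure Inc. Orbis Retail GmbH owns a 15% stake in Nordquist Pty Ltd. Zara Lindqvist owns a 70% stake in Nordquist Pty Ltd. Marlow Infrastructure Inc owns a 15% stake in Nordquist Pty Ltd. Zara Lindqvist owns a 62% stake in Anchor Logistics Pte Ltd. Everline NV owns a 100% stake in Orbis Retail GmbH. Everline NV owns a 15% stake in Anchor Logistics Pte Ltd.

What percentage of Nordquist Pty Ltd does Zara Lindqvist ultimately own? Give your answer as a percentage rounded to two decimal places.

Zara reaches Nordquist along 4 paths.
Via Everline → Marlow: 80% × 23% × 15% = 2.76%.
Via Marlow: 77% × 15% = 11.55%.
Via Everline → Orbis: 80% × 100% × 15% = 12%.
Direct stake: 70% = 70%.
Total: 2.76% + 11.55% + 12% + 70% = 96.31%.

96.31%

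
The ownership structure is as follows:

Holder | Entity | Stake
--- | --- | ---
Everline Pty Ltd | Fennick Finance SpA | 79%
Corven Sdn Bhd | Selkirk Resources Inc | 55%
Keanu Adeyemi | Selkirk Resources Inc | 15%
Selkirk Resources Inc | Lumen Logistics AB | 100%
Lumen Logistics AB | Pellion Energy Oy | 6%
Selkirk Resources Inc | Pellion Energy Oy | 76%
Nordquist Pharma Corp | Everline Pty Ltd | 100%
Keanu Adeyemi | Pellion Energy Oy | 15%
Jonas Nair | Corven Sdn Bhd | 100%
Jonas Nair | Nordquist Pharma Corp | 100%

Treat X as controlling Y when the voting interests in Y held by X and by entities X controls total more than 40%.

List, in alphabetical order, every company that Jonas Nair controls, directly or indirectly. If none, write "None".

Jonas holds 100% of Nordquist, so Jonas controls Nordquist.
Jonas holds 100% of Corven, so Jonas controls Corven.
Corven holds 55% of Selkirk, so Jonas controls Selkirk.
Selkirk holds 100% of Lumen, so Jonas controls Lumen.
Nordquist holds 100% of Everline, so Jonas controls Everline.
Lumen and Selkirk together hold 6% + 76% = 82% of Pellion, so Jonas controls Pellion.
Everline holds 79% of Fennick, so Jonas controls Fennick.

Corven Sdn Bhd, Everline Pty Ltd, Fennick Finance SpA, Lumen Logistics AB, Nordquist Pharma Corp, Pellion Energy Oy, Selkirk Resources Inc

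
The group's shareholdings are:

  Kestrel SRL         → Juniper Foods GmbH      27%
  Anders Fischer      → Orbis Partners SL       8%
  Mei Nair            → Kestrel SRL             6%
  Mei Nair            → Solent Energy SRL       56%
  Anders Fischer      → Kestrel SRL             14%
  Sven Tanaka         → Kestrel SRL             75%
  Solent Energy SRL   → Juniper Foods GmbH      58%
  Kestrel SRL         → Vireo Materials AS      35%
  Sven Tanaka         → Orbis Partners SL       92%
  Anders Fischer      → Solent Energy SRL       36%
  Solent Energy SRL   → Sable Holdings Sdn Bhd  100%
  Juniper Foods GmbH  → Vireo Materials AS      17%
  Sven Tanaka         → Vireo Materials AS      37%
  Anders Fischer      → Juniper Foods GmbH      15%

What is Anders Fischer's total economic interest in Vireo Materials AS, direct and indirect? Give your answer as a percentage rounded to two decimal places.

Anders reaches Vireo along 4 paths.
Via Kestrel: 14% × 35% = 4.9%.
Via Juniper: 15% × 17% = 2.55%.
Via Kestrel → Juniper: 14% × 27% × 17% = 0.6426%.
Via Solent → Juniper: 36% × 58% × 17% = 3.5496%.
Total: 4.9% + 2.55% + 0.6426% + 3.5496% = 11.6422%.
Rounded: 11.64%.

11.64%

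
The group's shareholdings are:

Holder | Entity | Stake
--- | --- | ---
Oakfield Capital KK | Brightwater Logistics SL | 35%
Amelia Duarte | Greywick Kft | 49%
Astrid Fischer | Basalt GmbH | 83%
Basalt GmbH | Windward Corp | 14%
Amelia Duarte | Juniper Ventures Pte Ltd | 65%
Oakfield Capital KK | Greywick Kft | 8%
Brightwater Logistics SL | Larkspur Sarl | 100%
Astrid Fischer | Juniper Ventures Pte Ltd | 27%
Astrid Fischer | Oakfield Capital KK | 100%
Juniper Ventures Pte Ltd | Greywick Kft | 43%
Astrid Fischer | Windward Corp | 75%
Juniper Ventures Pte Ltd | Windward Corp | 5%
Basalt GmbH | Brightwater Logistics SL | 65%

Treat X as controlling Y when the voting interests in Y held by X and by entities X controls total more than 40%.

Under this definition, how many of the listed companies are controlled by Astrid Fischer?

Astrid holds 83% of Basalt, so Astrid controls Basalt.
Astrid holds 100% of Oakfield, so Astrid controls Oakfield.
Astrid and Basalt together hold 75% + 14% = 89% of Windward, so Astrid controls Windward.
Basalt and Oakfield together hold 65% + 35% = 100% of Brightwater, so Astrid controls Brightwater.
Brightwater holds 100% of Larkspur, so Astrid controls Larkspur.
No other company's threshold is met.
Astrid controls 5 companies.

5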